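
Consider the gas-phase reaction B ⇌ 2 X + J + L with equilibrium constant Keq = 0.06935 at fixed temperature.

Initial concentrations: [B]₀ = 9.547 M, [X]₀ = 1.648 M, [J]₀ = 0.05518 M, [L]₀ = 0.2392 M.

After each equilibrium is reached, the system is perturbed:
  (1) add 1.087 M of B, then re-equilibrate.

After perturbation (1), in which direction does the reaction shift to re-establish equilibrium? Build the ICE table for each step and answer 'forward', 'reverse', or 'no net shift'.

Q₀ = 0.003755 vs Keq = 0.06935 ⇒ Q<K, forward
Step 1:
                   B          X          J          L
  I            9.547      1.648    0.05518     0.2392
  C           -0.241      0.482      0.241      0.241
  E            9.306       2.13     0.2962     0.4802
  solve Keq expr → x = 0.241; check Q = 0.06935
Then add 1.087 M of B.
Step 2:
                   B          X          J          L
  I            10.39       2.13     0.2962     0.4802
  C         -0.01513    0.03025    0.01513    0.01513
  E            10.38       2.16     0.3113     0.4953
  solve Keq expr → x = 0.01513; check Q = 0.06935

Direction: forward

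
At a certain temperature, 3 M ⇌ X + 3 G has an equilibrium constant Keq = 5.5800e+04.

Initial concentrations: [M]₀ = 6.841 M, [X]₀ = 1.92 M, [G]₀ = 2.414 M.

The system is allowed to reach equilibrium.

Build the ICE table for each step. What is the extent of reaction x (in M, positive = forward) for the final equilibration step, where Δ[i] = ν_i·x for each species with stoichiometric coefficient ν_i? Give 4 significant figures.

Q₀ = 0.08436 vs Keq = 5.5800e+04 ⇒ Q<K, forward
Step 1:
                  M         X         G
  Initial     6.841      1.92     2.414
  Change      -6.47     2.157      6.47
  Equil      0.3714     4.077     8.884
  solve Keq expr → x = 2.157; check Q = 5.5800e+04

x = 2.157 M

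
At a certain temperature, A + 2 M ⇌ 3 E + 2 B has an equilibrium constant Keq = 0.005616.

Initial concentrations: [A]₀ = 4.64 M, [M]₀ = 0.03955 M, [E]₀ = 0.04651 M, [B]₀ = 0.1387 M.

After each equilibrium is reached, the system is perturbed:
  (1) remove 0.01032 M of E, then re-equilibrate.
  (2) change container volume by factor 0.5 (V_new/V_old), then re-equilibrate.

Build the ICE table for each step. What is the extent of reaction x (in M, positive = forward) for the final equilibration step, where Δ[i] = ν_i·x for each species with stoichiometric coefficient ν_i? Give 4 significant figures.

Q₀ = 2.6667e-04 vs Keq = 0.005616 ⇒ Q<K, forward
Step 1:
                   A          M          E          B
  init          4.64    0.03955    0.04651     0.1387
  Δ        -0.009633   -0.01927     0.0289    0.01927
  eq            4.63    0.02028    0.07541      0.158
  solve Keq expr → x = 0.009633; check Q = 0.005616
Then remove 0.01032 M of E.
Step 2:
                   A          M          E          B
  init          4.63    0.02028    0.06509      0.158
  Δ        -0.001194  -0.002388   0.003582   0.002388
  eq           4.629     0.0179    0.06867     0.1604
  solve Keq expr → x = 0.001194; check Q = 0.005616
Then change container volume by factor 0.5 (V_new/V_old).
Step 3:
                   A          M          E          B
  init         9.258    0.03579     0.1373     0.3207
  Δ         0.007811    0.01562   -0.02343   -0.01562
  eq           9.266    0.05141     0.1139     0.3051
  solve Keq expr → x = -0.007811; check Q = 0.005616

x = -0.007811 M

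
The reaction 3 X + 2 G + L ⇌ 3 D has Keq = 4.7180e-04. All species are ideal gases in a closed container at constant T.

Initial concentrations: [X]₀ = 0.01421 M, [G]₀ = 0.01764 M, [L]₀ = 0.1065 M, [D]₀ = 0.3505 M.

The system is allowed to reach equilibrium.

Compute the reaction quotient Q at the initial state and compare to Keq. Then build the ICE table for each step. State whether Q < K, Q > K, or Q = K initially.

Q₀ = 4.5283e+08; Q > K (proceeds reverse)

Q₀ = 4.5283e+08 vs Keq = 4.7180e-04 ⇒ Q>K, reverse
Step 1:
                    X           G           L           D
  Initial     0.01421     0.01764      0.1065      0.3505
  Change       0.3439      0.2292      0.1146     -0.3439
  Equil        0.3581      0.2469      0.2211    0.006634
  solve Keq expr → x = -0.1146; check Q = 4.7180e-04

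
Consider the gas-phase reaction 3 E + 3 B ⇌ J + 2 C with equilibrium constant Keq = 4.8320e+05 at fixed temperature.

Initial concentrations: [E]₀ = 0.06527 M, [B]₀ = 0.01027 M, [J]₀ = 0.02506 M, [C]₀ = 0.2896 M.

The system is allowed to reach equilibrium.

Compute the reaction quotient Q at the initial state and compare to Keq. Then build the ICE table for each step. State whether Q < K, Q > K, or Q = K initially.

Q₀ = 6.9779e+06 vs Keq = 4.8320e+05 ⇒ Q>K, reverse
Step 1:
                   E          B          J          C
  I          0.06527    0.01027    0.02506     0.2896
  C          0.01006    0.01006  -0.003355   -0.00671
  E          0.07533    0.02033    0.02171     0.2829
  solve Keq expr → x = -0.003355; check Q = 4.8320e+05

Q₀ = 6.9779e+06; Q > K (proceeds reverse)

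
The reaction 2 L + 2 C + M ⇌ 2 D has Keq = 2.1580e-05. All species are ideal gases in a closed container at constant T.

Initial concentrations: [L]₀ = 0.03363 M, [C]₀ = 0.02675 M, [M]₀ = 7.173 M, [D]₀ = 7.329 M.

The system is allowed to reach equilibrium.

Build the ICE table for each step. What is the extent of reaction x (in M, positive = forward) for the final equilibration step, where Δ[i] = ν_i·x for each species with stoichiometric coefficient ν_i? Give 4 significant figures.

Q₀ = 9.2531e+06 vs Keq = 2.1580e-05 ⇒ Q>K, reverse
Step 1:
                    L           C           M           D
  Initial     0.03363     0.02675       7.173       7.329
  Change        6.656       6.656       3.328      -6.656
  Equil          6.69       6.683        10.5       0.673
  solve Keq expr → x = -3.328; check Q = 2.1580e-05

x = -3.328 M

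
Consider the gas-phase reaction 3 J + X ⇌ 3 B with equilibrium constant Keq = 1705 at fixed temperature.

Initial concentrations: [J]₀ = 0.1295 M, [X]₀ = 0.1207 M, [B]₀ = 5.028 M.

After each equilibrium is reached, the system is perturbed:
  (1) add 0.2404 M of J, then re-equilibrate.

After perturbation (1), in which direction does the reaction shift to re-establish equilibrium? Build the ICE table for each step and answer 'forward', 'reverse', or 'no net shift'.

Direction: forward

Q₀ = 4.8492e+05 vs Keq = 1705 ⇒ Q>K, reverse
Step 1:
                  J         X         B
  init       0.1295    0.1207     5.028
  Δ          0.4594    0.1531   -0.4594
  eq         0.5889    0.2738     4.569
  solve Keq expr → x = -0.1531; check Q = 1705
Then add 0.2404 M of J.
Step 2:
                  J         X         B
  init       0.8293    0.2738     4.569
  Δ         -0.1696  -0.05653    0.1696
  eq         0.6597    0.2173     4.738
  solve Keq expr → x = 0.05653; check Q = 1705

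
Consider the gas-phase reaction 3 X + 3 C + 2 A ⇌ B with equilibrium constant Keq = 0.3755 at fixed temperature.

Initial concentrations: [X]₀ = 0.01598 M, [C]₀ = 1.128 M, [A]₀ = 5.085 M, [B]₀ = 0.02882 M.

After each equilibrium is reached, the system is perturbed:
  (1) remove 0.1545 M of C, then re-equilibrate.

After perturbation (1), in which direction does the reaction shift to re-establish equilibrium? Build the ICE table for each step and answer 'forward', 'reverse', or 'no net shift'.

Direction: reverse

Q₀ = 190.3 vs Keq = 0.3755 ⇒ Q>K, reverse
Step 1:
                   X          C          A          B
  Initial    0.01598      1.128      5.085    0.02882
  Change     0.06241    0.06241     0.0416    -0.0208
  Equil      0.07839       1.19      5.127   0.008018
  solve Keq expr → x = -0.0208; check Q = 0.3755
Then remove 0.1545 M of C.
Step 2:
                   X          C          A          B
  Initial    0.07839      1.036      5.127   0.008018
  Change    0.004812   0.004812   0.003208  -0.001604
  Equil       0.0832      1.041       5.13   0.006414
  solve Keq expr → x = -0.001604; check Q = 0.3755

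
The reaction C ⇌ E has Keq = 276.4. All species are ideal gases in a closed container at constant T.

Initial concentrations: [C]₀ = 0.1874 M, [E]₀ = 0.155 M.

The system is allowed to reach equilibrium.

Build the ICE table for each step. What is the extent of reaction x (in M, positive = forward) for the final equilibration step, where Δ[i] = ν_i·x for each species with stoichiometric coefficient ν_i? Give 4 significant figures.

Q₀ = 0.8271 vs Keq = 276.4 ⇒ Q<K, forward
Step 1:
                   C          E
  Initial     0.1874      0.155
  Change     -0.1862     0.1862
  Equil     0.001234     0.3412
  solve Keq expr → x = 0.1862; check Q = 276.4

x = 0.1862 M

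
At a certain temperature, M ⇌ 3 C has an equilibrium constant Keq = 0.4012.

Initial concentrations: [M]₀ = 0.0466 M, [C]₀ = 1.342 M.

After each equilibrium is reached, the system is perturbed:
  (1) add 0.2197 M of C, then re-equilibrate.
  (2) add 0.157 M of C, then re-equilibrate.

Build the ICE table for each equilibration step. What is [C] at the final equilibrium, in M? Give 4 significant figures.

[C]_eq = 0.5582 M

Q₀ = 51.86 vs Keq = 0.4012 ⇒ Q>K, reverse
Step 1:
                    M           C
  Initial      0.0466       1.342
  Change       0.2783      -0.835
  Equil        0.3249       0.507
  solve Keq expr → x = -0.2783; check Q = 0.4012
Then add 0.2197 M of C.
Step 2:
                    M           C
  Initial      0.3249      0.7267
  Change      0.06296     -0.1889
  Equil        0.3879      0.5379
  solve Keq expr → x = -0.06296; check Q = 0.4012
Then add 0.157 M of C.
Step 3:
                    M           C
  Initial      0.3879      0.6949
  Change      0.04557     -0.1367
  Equil        0.4334      0.5582
  solve Keq expr → x = -0.04557; check Q = 0.4012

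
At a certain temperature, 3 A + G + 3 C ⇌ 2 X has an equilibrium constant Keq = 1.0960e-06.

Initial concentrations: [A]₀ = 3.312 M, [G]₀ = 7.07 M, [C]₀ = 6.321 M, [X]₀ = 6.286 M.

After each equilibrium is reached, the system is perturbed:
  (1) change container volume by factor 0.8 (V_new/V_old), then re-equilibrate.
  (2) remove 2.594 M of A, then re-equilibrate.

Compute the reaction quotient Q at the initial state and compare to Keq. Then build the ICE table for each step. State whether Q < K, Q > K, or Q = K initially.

Q₀ = 6.0912e-04 vs Keq = 1.0960e-06 ⇒ Q>K, reverse
Step 1:
                   A          G          C          X
  init         3.312       7.07      6.321      6.286
  Δ            5.079      1.693      5.079     -3.386
  eq           8.391      8.763       11.4        2.9
  solve Keq expr → x = -1.693; check Q = 1.0960e-06
Then change container volume by factor 0.8 (V_new/V_old).
Step 2:
                   A          G          C          X
  init         10.49      10.95      14.25      3.625
  Δ           -1.258    -0.4193     -1.258     0.8386
  eq           9.231      10.53      12.99      4.463
  solve Keq expr → x = 0.4193; check Q = 1.0960e-06
Then remove 2.594 M of A.
Step 3:
                   A          G          C          X
  init         6.637      10.53      12.99      4.463
  Δ           0.9914     0.3305     0.9914    -0.6609
  eq           7.629      10.87      13.98      3.802
  solve Keq expr → x = -0.3305; check Q = 1.0960e-06

Q₀ = 6.0912e-04; Q > K (proceeds reverse)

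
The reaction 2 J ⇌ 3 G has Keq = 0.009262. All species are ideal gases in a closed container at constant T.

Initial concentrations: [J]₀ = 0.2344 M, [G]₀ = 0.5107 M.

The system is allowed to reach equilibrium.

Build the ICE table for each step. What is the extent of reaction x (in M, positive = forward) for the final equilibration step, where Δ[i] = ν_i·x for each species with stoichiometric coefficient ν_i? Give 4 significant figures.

x = -0.1268 M

Q₀ = 2.424 vs Keq = 0.009262 ⇒ Q>K, reverse
Step 1:
                    J           G
  Initial      0.2344      0.5107
  Change       0.2537     -0.3805
  Equil        0.4881      0.1302
  solve Keq expr → x = -0.1268; check Q = 0.009262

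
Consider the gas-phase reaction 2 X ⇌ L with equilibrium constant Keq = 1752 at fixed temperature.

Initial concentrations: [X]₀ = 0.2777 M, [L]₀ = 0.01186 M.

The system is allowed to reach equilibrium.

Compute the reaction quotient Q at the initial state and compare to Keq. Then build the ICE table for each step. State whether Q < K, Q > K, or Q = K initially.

Q₀ = 0.1538; Q < K (proceeds forward)

Q₀ = 0.1538 vs Keq = 1752 ⇒ Q<K, forward
Step 1:
                  X         L
  I          0.2777   0.01186
  C         -0.2686    0.1343
  E        0.009133    0.1461
  solve Keq expr → x = 0.1343; check Q = 1752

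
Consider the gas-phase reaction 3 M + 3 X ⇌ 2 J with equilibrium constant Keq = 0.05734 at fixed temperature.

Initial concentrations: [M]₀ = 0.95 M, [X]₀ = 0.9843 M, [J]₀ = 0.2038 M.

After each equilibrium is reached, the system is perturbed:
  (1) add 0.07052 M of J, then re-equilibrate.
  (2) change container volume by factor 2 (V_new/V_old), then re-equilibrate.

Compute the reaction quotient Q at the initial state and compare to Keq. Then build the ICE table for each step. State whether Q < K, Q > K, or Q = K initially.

Q₀ = 0.0508 vs Keq = 0.05734 ⇒ Q<K, forward
Step 1:
                    M           X           J
  Initial        0.95      0.9843      0.2038
  Change    -0.009553   -0.009553    0.006369
  Equil        0.9404      0.9747      0.2102
  solve Keq expr → x = 0.003184; check Q = 0.05734
Then add 0.07052 M of J.
Step 2:
                    M           X           J
  Initial      0.9404      0.9747      0.2807
  Change      0.05179     0.05179    -0.03453
  Equil        0.9922       1.027      0.2462
  solve Keq expr → x = -0.01726; check Q = 0.05734
Then change container volume by factor 2 (V_new/V_old).
Step 3:
                    M           X           J
  Initial      0.4961      0.5133      0.1231
  Change       0.1037      0.1037    -0.06916
  Equil        0.5999       0.617     0.05392
  solve Keq expr → x = -0.03458; check Q = 0.05734

Q₀ = 0.0508; Q < K (proceeds forward)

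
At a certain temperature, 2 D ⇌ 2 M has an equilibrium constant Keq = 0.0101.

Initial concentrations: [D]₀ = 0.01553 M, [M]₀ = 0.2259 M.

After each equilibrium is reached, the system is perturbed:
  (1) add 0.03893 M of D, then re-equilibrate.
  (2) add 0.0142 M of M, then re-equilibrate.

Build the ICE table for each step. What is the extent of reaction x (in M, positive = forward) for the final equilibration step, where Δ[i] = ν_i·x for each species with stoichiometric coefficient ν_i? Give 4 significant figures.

x = -0.006452 M

Q₀ = 211.6 vs Keq = 0.0101 ⇒ Q>K, reverse
Step 1:
                   D          M
  I          0.01553     0.2259
  C           0.2039    -0.2039
  E           0.2194    0.02205
  solve Keq expr → x = -0.1019; check Q = 0.0101
Then add 0.03893 M of D.
Step 2:
                   D          M
  I           0.2583    0.02205
  C        -0.003555   0.003555
  E           0.2548     0.0256
  solve Keq expr → x = 0.001778; check Q = 0.0101
Then add 0.0142 M of M.
Step 3:
                   D          M
  I           0.2548     0.0398
  C           0.0129    -0.0129
  E           0.2677     0.0269
  solve Keq expr → x = -0.006452; check Q = 0.0101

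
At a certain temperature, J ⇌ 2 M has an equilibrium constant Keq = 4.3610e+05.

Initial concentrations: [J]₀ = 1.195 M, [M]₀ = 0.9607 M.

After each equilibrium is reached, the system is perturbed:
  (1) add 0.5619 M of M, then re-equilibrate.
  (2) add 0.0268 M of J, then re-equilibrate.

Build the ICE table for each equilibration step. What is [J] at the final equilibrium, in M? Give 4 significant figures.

Q₀ = 0.7723 vs Keq = 4.3610e+05 ⇒ Q<K, forward
Step 1:
                   J          M
  init         1.195     0.9607
  Δ           -1.195       2.39
  eq      2.5744e-05      3.351
  solve Keq expr → x = 1.195; check Q = 4.3610e+05
Then add 0.5619 M of M.
Step 2:
                   J          M
  init    2.5744e-05      3.913
  Δ       9.3580e-06 -1.8716e-05
  eq      3.5102e-05      3.913
  solve Keq expr → x = -9.3580e-06; check Q = 4.3610e+05
Then add 0.0268 M of J.
Step 3:
                   J          M
  init       0.02684      3.913
  Δ          -0.0268     0.0536
  eq      3.6070e-05      3.966
  solve Keq expr → x = 0.0268; check Q = 4.3610e+05

[J]_eq = 3.6070e-05 M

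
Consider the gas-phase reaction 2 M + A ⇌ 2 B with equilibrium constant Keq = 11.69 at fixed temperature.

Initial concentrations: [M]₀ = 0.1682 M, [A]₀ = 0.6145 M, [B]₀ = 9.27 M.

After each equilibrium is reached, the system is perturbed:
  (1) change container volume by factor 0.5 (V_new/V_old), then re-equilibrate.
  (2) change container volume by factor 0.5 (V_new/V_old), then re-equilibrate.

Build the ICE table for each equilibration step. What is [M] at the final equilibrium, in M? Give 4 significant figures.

[M]_eq = 4.608 M

Q₀ = 4943 vs Keq = 11.69 ⇒ Q>K, reverse
Step 1:
                    M           A           B
  init         0.1682      0.6145        9.27
  Δ             1.675      0.8376      -1.675
  eq            1.843       1.452       7.595
  solve Keq expr → x = -0.8376; check Q = 11.69
Then change container volume by factor 0.5 (V_new/V_old).
Step 2:
                    M           A           B
  init          3.687       2.904       15.19
  Δ           -0.7536     -0.3768      0.7536
  eq            2.933       2.527       15.94
  solve Keq expr → x = 0.3768; check Q = 11.69
Then change container volume by factor 0.5 (V_new/V_old).
Step 3:
                    M           A           B
  init          5.866       5.055       31.89
  Δ            -1.258     -0.6291       1.258
  eq            4.608       4.426       33.14
  solve Keq expr → x = 0.6291; check Q = 11.69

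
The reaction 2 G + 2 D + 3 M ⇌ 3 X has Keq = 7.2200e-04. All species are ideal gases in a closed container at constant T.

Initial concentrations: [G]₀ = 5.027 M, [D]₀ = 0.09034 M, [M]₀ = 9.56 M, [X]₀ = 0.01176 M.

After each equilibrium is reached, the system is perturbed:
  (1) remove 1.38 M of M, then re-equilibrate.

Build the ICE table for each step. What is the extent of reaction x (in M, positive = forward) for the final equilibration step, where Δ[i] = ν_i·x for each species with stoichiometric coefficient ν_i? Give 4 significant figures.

Q₀ = 9.0255e-09 vs Keq = 7.2200e-04 ⇒ Q<K, forward
Step 1:
                   G          D          M          X
  Initial      5.027    0.09034       9.56    0.01176
  Change     -0.0783    -0.0783    -0.1175     0.1175
  Equil        4.949    0.01204      9.443     0.1292
  solve Keq expr → x = 0.03915; check Q = 7.2200e-04
Then remove 1.38 M of M.
Step 2:
                   G          D          M          X
  Initial      4.949    0.01204      8.063     0.1292
  Change    0.002534   0.002534     0.0038    -0.0038
  Equil        4.951    0.01457      8.066     0.1254
  solve Keq expr → x = -0.001267; check Q = 7.2200e-04

x = -0.001267 M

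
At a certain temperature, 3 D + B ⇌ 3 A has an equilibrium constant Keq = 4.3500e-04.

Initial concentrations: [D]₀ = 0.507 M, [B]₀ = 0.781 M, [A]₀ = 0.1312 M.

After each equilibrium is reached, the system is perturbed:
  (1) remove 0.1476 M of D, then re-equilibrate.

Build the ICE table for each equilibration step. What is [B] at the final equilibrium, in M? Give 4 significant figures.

[B]_eq = 0.8139 M

Q₀ = 0.02219 vs Keq = 4.3500e-04 ⇒ Q>K, reverse
Step 1:
                  D         B         A
  init        0.507     0.781    0.1312
  Δ         0.08909    0.0297  -0.08909
  eq         0.5961    0.8107   0.04211
  solve Keq expr → x = -0.0297; check Q = 4.3500e-04
Then remove 0.1476 M of D.
Step 2:
                  D         B         A
  init       0.4485    0.8107   0.04211
  Δ          0.0097  0.003233   -0.0097
  eq         0.4582    0.8139   0.03241
  solve Keq expr → x = -0.003233; check Q = 4.3500e-04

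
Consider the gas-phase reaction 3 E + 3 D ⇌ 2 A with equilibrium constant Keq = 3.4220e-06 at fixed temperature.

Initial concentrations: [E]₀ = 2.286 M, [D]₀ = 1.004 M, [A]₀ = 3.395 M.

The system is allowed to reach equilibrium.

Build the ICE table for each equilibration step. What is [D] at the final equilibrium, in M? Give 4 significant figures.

Q₀ = 0.9533 vs Keq = 3.4220e-06 ⇒ Q>K, reverse
Step 1:
                   E          D          A
  I            2.286      1.004      3.395
  C            4.469      4.469     -2.979
  E            6.755      5.473     0.4158
  solve Keq expr → x = -1.49; check Q = 3.4220e-06

[D]_eq = 5.473 M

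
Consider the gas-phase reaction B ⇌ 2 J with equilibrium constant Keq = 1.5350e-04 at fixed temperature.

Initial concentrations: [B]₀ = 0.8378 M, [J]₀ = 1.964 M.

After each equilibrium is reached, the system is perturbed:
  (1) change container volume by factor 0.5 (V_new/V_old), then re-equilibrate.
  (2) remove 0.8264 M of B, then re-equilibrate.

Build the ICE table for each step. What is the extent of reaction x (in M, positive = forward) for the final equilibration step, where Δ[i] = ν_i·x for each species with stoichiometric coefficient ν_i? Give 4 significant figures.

Q₀ = 4.604 vs Keq = 1.5350e-04 ⇒ Q>K, reverse
Step 1:
                  B         J
  I          0.8378     1.964
  C          0.9737    -1.947
  E           1.811   0.01668
  solve Keq expr → x = -0.9737; check Q = 1.5350e-04
Then change container volume by factor 0.5 (V_new/V_old).
Step 2:
                  B         J
  I           3.623   0.03335
  C        0.004876 -0.009752
  E           3.628    0.0236
  solve Keq expr → x = -0.004876; check Q = 1.5350e-04
Then remove 0.8264 M of B.
Step 3:
                  B         J
  I           2.801    0.0236
  C        0.001428 -0.002856
  E           2.803   0.02074
  solve Keq expr → x = -0.001428; check Q = 1.5350e-04

x = -0.001428 M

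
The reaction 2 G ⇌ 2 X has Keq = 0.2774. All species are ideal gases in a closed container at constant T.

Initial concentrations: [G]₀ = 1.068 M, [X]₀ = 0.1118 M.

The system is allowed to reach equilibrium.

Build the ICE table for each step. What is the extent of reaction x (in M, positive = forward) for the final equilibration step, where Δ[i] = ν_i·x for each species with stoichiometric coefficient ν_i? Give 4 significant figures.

x = 0.1476 M

Q₀ = 0.01096 vs Keq = 0.2774 ⇒ Q<K, forward
Step 1:
                    G           X
  init          1.068      0.1118
  Δ           -0.2952      0.2952
  eq           0.7728       0.407
  solve Keq expr → x = 0.1476; check Q = 0.2774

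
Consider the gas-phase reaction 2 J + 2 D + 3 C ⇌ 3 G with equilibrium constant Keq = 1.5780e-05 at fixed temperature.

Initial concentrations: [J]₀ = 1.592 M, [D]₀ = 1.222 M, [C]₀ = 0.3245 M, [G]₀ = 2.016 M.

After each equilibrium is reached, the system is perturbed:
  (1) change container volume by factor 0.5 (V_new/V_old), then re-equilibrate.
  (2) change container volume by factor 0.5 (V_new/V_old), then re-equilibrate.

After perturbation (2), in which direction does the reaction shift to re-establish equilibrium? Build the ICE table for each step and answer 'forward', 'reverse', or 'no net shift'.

Direction: forward

Q₀ = 63.36 vs Keq = 1.5780e-05 ⇒ Q>K, reverse
Step 1:
                   J          D          C          G
  Initial      1.592      1.222     0.3245      2.016
  Change       1.215      1.215      1.822     -1.822
  Equil        2.807      2.437      2.147      0.194
  solve Keq expr → x = -0.6073; check Q = 1.5780e-05
Then change container volume by factor 0.5 (V_new/V_old).
Step 2:
                   J          D          C          G
  Initial      5.613      4.873      4.293      0.388
  Change     -0.2856    -0.2856    -0.4284     0.4284
  Equil        5.328      4.588      3.865     0.8164
  solve Keq expr → x = 0.1428; check Q = 1.5780e-05
Then change container volume by factor 0.5 (V_new/V_old).
Step 3:
                   J          D          C          G
  Initial      10.66      9.175      7.729      1.633
  Change     -0.9023    -0.9023     -1.353      1.353
  Equil        9.753      8.273      6.376      2.986
  solve Keq expr → x = 0.4511; check Q = 1.5780e-05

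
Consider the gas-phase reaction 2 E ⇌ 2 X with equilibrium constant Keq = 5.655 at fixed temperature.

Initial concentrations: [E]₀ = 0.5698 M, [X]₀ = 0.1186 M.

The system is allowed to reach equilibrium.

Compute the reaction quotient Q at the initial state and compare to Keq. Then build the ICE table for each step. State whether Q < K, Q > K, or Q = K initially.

Q₀ = 0.04332; Q < K (proceeds forward)

Q₀ = 0.04332 vs Keq = 5.655 ⇒ Q<K, forward
Step 1:
                  E         X
  Initial    0.5698    0.1186
  Change     -0.366     0.366
  Equil      0.2038    0.4846
  solve Keq expr → x = 0.183; check Q = 5.655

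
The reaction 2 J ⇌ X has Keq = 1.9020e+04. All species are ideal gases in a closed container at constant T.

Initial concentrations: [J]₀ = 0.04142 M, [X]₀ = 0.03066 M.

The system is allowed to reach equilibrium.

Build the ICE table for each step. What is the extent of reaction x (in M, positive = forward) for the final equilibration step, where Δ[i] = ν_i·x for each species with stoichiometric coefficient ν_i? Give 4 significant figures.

x = 0.01989 M

Q₀ = 17.87 vs Keq = 1.9020e+04 ⇒ Q<K, forward
Step 1:
                    J           X
  Initial     0.04142     0.03066
  Change     -0.03979     0.01989
  Equil       0.00163     0.05055
  solve Keq expr → x = 0.01989; check Q = 1.9020e+04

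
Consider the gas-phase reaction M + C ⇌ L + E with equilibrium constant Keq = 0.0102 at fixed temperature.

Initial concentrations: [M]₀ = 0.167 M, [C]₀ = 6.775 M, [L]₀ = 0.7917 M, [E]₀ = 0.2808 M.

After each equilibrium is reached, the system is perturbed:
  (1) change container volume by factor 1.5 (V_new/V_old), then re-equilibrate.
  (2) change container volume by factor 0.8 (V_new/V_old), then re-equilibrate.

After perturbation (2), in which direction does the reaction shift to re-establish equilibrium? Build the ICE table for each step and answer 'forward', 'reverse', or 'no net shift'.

Direction: no net shift

Q₀ = 0.1965 vs Keq = 0.0102 ⇒ Q>K, reverse
Step 1:
                   M          C          L          E
  I            0.167      6.775     0.7917     0.2808
  C           0.2302     0.2302    -0.2302    -0.2302
  E           0.3972      7.005     0.5615    0.05056
  solve Keq expr → x = -0.2302; check Q = 0.0102
Then change container volume by factor 1.5 (V_new/V_old).
Step 2:
                   M          C          L          E
  I           0.2648       4.67     0.3743     0.0337
  C                0          0          0          0
  E           0.2648       4.67     0.3743     0.0337
  solve Keq expr → x = 0; check Q = 0.0102
Then change container volume by factor 0.8 (V_new/V_old).
Step 3:
                   M          C          L          E
  I            0.331      5.838     0.4679    0.04213
  C                0          0          0          0
  E            0.331      5.838     0.4679    0.04213
  solve Keq expr → x = 0; check Q = 0.0102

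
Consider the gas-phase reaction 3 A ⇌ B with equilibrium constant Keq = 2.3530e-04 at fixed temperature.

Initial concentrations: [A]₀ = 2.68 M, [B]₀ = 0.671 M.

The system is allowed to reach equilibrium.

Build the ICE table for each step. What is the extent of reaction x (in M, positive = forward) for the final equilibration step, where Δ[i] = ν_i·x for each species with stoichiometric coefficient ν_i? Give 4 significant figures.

x = -0.6477 M

Q₀ = 0.03486 vs Keq = 2.3530e-04 ⇒ Q>K, reverse
Step 1:
                   A          B
  I             2.68      0.671
  C            1.943    -0.6477
  E            4.623    0.02325
  solve Keq expr → x = -0.6477; check Q = 2.3530e-04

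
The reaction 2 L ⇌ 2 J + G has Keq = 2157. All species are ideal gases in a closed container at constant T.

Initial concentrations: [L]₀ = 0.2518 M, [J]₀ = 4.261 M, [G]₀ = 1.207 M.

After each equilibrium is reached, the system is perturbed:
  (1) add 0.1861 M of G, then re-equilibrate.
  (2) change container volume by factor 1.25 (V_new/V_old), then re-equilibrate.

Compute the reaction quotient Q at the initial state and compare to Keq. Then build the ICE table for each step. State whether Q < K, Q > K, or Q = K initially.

Q₀ = 345.6; Q < K (proceeds forward)

Q₀ = 345.6 vs Keq = 2157 ⇒ Q<K, forward
Step 1:
                   L          J          G
  Initial     0.2518      4.261      1.207
  Change     -0.1445     0.1445    0.07226
  Equil       0.1073      4.406      1.279
  solve Keq expr → x = 0.07226; check Q = 2157
Then add 0.1861 M of G.
Step 2:
                   L          J          G
  Initial     0.1073      4.406      1.465
  Change     0.00721   -0.00721  -0.003605
  Equil       0.1145      4.398      1.462
  solve Keq expr → x = -0.003605; check Q = 2157
Then change container volume by factor 1.25 (V_new/V_old).
Step 3:
                   L          J          G
  Initial     0.0916      3.519      1.169
  Change   -0.009291   0.009291   0.004645
  Equil      0.08231      3.528      1.174
  solve Keq expr → x = 0.004645; check Q = 2157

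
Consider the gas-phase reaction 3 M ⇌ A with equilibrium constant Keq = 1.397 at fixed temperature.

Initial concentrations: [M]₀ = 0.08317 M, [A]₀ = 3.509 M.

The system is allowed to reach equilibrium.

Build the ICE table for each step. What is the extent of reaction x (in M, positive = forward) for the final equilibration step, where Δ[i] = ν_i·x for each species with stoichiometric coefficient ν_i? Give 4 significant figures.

x = -0.4071 M

Q₀ = 6099 vs Keq = 1.397 ⇒ Q>K, reverse
Step 1:
                    M           A
  Initial     0.08317       3.509
  Change        1.221     -0.4071
  Equil         1.305       3.102
  solve Keq expr → x = -0.4071; check Q = 1.397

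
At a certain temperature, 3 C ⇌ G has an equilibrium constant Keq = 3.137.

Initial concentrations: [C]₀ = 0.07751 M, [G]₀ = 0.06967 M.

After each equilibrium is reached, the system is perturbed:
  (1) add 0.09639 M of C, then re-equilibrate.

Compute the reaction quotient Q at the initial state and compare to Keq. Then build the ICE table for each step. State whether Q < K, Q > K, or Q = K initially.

Q₀ = 149.6; Q > K (proceeds reverse)

Q₀ = 149.6 vs Keq = 3.137 ⇒ Q>K, reverse
Step 1:
                  C         G
  init      0.07751   0.06967
  Δ          0.1277  -0.04256
  eq         0.2052   0.02711
  solve Keq expr → x = -0.04256; check Q = 3.137
Then add 0.09639 M of C.
Step 2:
                  C         G
  init       0.3016   0.02711
  Δ        -0.05677   0.01892
  eq         0.2448   0.04603
  solve Keq expr → x = 0.01892; check Q = 3.137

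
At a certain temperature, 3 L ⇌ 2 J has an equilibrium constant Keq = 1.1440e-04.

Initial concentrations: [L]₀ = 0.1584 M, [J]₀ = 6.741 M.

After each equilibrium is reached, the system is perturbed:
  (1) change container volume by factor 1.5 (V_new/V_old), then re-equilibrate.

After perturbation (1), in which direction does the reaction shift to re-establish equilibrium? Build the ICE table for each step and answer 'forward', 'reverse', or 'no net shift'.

Q₀ = 1.1434e+04 vs Keq = 1.1440e-04 ⇒ Q>K, reverse
Step 1:
                    L           J
  I            0.1584       6.741
  C             9.621      -6.414
  E             9.779      0.3271
  solve Keq expr → x = -3.207; check Q = 1.1440e-04
Then change container volume by factor 1.5 (V_new/V_old).
Step 2:
                    L           J
  I              6.52      0.2181
  C           0.05654    -0.03769
  E             6.576      0.1804
  solve Keq expr → x = -0.01885; check Q = 1.1440e-04

Direction: reverse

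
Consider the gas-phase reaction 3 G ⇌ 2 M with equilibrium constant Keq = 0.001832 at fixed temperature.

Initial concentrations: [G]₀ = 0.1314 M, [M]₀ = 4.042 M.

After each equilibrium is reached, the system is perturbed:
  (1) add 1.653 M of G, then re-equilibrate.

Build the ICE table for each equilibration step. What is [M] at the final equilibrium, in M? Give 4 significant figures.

[M]_eq = 0.7468 M

Q₀ = 7201 vs Keq = 0.001832 ⇒ Q>K, reverse
Step 1:
                   G          M
  Initial     0.1314      4.042
  Change       5.259     -3.506
  Equil        5.391     0.5357
  solve Keq expr → x = -1.753; check Q = 0.001832
Then add 1.653 M of G.
Step 2:
                   G          M
  Initial      7.044     0.5357
  Change     -0.3166     0.2111
  Equil        6.727     0.7468
  solve Keq expr → x = 0.1055; check Q = 0.001832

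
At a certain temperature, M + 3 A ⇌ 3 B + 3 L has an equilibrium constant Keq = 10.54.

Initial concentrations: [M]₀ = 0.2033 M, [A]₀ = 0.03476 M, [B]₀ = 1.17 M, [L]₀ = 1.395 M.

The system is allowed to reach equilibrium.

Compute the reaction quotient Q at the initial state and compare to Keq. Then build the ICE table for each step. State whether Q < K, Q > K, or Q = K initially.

Q₀ = 5.0922e+05; Q > K (proceeds reverse)

Q₀ = 5.0922e+05 vs Keq = 10.54 ⇒ Q>K, reverse
Step 1:
                    M           A           B           L
  Initial      0.2033     0.03476        1.17       1.395
  Change       0.1432      0.4295     -0.4295     -0.4295
  Equil        0.3465      0.4643      0.7405      0.9655
  solve Keq expr → x = -0.1432; check Q = 10.54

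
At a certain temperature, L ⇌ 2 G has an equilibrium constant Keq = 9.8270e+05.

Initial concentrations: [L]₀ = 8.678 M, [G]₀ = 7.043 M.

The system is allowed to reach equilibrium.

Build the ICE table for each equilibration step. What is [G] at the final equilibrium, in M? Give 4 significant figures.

[G]_eq = 24.4 M

Q₀ = 5.716 vs Keq = 9.8270e+05 ⇒ Q<K, forward
Step 1:
                  L         G
  I           8.678     7.043
  C          -8.677     17.35
  E       6.0573e-04      24.4
  solve Keq expr → x = 8.677; check Q = 9.8270e+05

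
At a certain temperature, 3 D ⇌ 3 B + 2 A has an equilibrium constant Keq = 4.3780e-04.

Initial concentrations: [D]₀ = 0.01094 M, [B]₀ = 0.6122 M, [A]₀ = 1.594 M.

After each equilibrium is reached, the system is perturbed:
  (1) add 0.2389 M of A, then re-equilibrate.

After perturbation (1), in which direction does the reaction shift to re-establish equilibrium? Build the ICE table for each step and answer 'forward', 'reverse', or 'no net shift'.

Direction: reverse

Q₀ = 4.4525e+05 vs Keq = 4.3780e-04 ⇒ Q>K, reverse
Step 1:
                   D          B          A
  init       0.01094     0.6122      1.594
  Δ           0.5732    -0.5732    -0.3821
  eq          0.5841    0.03902      1.212
  solve Keq expr → x = -0.1911; check Q = 4.3780e-04
Then add 0.2389 M of A.
Step 2:
                   D          B          A
  init        0.5841    0.03902      1.451
  Δ         0.004122  -0.004122  -0.002748
  eq          0.5882     0.0349      1.448
  solve Keq expr → x = -0.001374; check Q = 4.3780e-04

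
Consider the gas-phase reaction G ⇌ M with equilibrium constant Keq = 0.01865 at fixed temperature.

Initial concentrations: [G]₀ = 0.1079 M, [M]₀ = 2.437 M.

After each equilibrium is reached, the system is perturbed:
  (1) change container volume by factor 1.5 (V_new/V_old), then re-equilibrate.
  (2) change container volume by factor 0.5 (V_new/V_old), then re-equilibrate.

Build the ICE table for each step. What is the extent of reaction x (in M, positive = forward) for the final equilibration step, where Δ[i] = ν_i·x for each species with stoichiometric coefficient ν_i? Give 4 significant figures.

x = 0 M

Q₀ = 22.59 vs Keq = 0.01865 ⇒ Q>K, reverse
Step 1:
                    G           M
  init         0.1079       2.437
  Δ              2.39       -2.39
  eq            2.498     0.04659
  solve Keq expr → x = -2.39; check Q = 0.01865
Then change container volume by factor 1.5 (V_new/V_old).
Step 2:
                    G           M
  init          1.666     0.03106
  Δ                 0           0
  eq            1.666     0.03106
  solve Keq expr → x = 0; check Q = 0.01865
Then change container volume by factor 0.5 (V_new/V_old).
Step 3:
                    G           M
  init          3.331     0.06212
  Δ                 0           0
  eq            3.331     0.06212
  solve Keq expr → x = 0; check Q = 0.01865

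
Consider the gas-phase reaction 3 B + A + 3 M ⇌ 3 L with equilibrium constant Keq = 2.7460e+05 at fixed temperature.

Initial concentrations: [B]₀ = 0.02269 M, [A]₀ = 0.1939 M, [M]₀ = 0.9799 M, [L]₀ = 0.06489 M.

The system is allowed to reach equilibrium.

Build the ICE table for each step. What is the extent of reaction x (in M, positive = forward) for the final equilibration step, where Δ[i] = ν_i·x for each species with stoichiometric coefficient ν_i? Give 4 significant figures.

x = 0.006767 M

Q₀ = 128.2 vs Keq = 2.7460e+05 ⇒ Q<K, forward
Step 1:
                    B           A           M           L
  I           0.02269      0.1939      0.9799     0.06489
  C           -0.0203   -0.006767     -0.0203      0.0203
  E          0.002388      0.1871      0.9596     0.08519
  solve Keq expr → x = 0.006767; check Q = 2.7460e+05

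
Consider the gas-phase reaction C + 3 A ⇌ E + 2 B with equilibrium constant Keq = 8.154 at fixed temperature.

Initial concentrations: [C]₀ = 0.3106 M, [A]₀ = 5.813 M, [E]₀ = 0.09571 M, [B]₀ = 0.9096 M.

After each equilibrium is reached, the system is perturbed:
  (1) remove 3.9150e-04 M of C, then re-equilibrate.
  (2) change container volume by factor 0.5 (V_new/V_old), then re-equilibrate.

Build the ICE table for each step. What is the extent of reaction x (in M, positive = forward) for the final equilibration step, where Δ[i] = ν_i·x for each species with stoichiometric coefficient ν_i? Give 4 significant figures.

Q₀ = 0.001298 vs Keq = 8.154 ⇒ Q<K, forward
Step 1:
                    C           A           E           B
  Initial      0.3106       5.813     0.09571      0.9096
  Change      -0.3096     -0.9288      0.3096      0.6192
  Equil    9.9712e-04       4.884      0.4053       1.529
  solve Keq expr → x = 0.3096; check Q = 8.154
Then remove 3.9150e-04 M of C.
Step 2:
                    C           A           E           B
  Initial  6.0562e-04       4.884      0.4053       1.529
  Change   3.8882e-04    0.001166 -3.8882e-04 -7.7764e-04
  Equil    9.9444e-04       4.885      0.4049       1.528
  solve Keq expr → x = -3.8882e-04; check Q = 8.154
Then change container volume by factor 0.5 (V_new/V_old).
Step 3:
                    C           A           E           B
  Initial    0.001989       9.771      0.8098       3.056
  Change  -9.9102e-04   -0.002973  9.9102e-04    0.001982
  Equil    9.9785e-04       9.768      0.8108       3.058
  solve Keq expr → x = 9.9102e-04; check Q = 8.154

x = 9.9102e-04 M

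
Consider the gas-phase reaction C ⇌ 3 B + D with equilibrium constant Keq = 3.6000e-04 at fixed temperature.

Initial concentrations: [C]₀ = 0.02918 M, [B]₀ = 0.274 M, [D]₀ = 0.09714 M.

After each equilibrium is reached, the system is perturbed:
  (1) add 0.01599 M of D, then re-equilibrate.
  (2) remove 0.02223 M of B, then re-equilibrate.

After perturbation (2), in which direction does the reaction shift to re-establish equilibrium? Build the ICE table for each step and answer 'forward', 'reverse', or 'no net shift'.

Direction: forward

Q₀ = 0.06848 vs Keq = 3.6000e-04 ⇒ Q>K, reverse
Step 1:
                    C           B           D
  init        0.02918       0.274     0.09714
  Δ            0.0597     -0.1791     -0.0597
  eq          0.08888      0.0949     0.03744
  solve Keq expr → x = -0.0597; check Q = 3.6000e-04
Then add 0.01599 M of D.
Step 2:
                    C           B           D
  init        0.08888      0.0949     0.05343
  Δ          0.002746   -0.008238   -0.002746
  eq          0.09163     0.08666     0.05068
  solve Keq expr → x = -0.002746; check Q = 3.6000e-04
Then remove 0.02223 M of B.
Step 3:
                    C           B           D
  init        0.09163     0.06443     0.05068
  Δ         -0.005788     0.01736    0.005788
  eq          0.08584     0.08179     0.05647
  solve Keq expr → x = 0.005788; check Q = 3.6000e-04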